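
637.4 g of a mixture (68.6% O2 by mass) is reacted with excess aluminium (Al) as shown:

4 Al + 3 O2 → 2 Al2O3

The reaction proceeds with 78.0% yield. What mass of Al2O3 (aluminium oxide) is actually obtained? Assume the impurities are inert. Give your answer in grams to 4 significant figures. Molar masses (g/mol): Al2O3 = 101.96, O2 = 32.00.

724.5 g

Pure O2 available = 637.4 g × 0.686 = 437.26 g.
n(O2) = 437.26 g / 32.00 g/mol = 13.664 mol.
From the equation the O2:Al2O3 mole ratio is 3:2, so n(Al2O3) = 13.664 × 2/3 = 9.1095 mol.
Mass of Al2O3 = 9.1095 mol × 101.96 g/mol = 928.81 g.
Actual mass collected = 928.81 g × 0.780 = 724.47 g.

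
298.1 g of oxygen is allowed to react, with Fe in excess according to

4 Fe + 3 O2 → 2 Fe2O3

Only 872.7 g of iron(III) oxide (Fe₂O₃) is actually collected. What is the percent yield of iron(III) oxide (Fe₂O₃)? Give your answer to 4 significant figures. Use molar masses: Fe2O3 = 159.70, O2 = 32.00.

87.99 %

n(O2) = 298.10 g / 32.00 g/mol = 9.3156 mol.
From the equation the O2:Fe2O3 mole ratio is 3:2, so n(Fe2O3) = 9.3156 × 2/3 = 6.2104 mol.
Mass of Fe2O3 = 6.2104 mol × 159.70 g/mol = 991.80 g.
This is the theoretical yield. Percent yield = 872.7 g / 991.80 g × 100% = 87.991%.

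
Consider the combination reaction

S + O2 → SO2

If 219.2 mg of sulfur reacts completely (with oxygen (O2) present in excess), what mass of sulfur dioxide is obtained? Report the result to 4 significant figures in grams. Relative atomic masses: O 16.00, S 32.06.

M(S) = 32.06 g/mol.
M(SO2) = 32.06 + 2(16.00) = 64.06 g/mol.
Convert: 219.2 mg = 0.21920 g.
n(S) = 0.21920 g / 32.06 g/mol = 0.0068372 mol.
From the equation the S:SO2 mole ratio is 1:1, so n(SO2) = 0.0068372 × 1/1 = 0.0068372 mol.
Mass of SO2 = 0.0068372 mol × 64.06 g/mol = 0.43799 g.

0.4380 g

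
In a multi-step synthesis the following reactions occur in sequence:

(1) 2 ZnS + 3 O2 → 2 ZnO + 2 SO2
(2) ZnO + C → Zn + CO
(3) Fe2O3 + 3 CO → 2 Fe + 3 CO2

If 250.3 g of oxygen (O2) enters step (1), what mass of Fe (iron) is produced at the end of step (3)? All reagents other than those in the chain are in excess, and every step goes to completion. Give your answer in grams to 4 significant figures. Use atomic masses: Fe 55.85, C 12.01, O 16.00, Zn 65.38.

194.2 g

M(O2) = 2(16.00) = 32.00 g/mol.
M(Fe) = 55.85 g/mol.
n(O2) = 250.3 / 32.00 = 7.8219 mol.
Reaction (1): O2→ZnO ratio 3:2 ⇒ n(ZnO) = 5.2146 mol.
Reaction (2): ZnO→CO ratio 1:1 ⇒ n(CO) = 5.2146 mol.
Reaction (3): CO→Fe ratio 3:2 ⇒ n(Fe) = 3.4764 mol.
Mass of Fe = 3.4764 × 55.85 = 194.16 g.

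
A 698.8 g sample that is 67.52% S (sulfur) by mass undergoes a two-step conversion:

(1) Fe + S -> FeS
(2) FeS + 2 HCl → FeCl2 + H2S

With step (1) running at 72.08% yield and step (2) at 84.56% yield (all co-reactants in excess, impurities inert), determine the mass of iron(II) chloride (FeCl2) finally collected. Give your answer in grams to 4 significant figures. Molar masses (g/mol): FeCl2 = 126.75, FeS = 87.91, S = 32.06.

1137 g

Pure S = 698.8 × 0.6752 = 471.83 g.
n(S) = 471.83 / 32.06 = 14.717 mol.
Step 1 (S:FeS = 1:1): theoretical n(FeS) = 14.717 mol; at 72.08% yield, n(FeS) = 10.608 mol.
Step 2 (FeS:FeCl2 = 1:1): theoretical n(FeCl2) = 10.608 mol, so theoretical mass = 10.608 × 126.75 = 1344.6 g.
At 84.56% yield, actual mass of FeCl2 = 1344.6 × 0.8456 = 1137.0 g.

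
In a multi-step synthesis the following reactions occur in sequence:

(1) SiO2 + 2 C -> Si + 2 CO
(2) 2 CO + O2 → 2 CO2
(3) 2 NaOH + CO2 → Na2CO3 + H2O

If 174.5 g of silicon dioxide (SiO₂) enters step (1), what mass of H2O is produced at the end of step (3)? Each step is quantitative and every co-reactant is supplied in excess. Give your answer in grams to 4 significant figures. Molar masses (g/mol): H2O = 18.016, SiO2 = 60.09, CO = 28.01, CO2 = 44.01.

104.6 g

n(SiO2) = 174.5 / 60.09 = 2.9040 mol.
Reaction (1): SiO2→CO ratio 1:2 ⇒ n(CO) = 5.8080 mol.
Reaction (2): CO→CO2 ratio 2:2 ⇒ n(CO2) = 5.8080 mol.
Reaction (3): CO2→H2O ratio 1:1 ⇒ n(H2O) = 5.8080 mol.
Mass of H2O = 5.8080 × 18.016 = 104.64 g.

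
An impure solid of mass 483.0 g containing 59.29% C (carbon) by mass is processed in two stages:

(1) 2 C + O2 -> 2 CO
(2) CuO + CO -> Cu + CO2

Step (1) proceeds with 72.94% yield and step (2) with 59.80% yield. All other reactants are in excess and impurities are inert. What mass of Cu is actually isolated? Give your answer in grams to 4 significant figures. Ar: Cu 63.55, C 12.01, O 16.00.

Pure C = 483.0 × 0.5929 = 286.37 g.
M(C) = 12.01 g/mol.
M(Cu) = 63.55 g/mol.
n(C) = 286.37 / 12.01 = 23.844 mol.
Step 1 (C:CO = 2:2): theoretical n(CO) = 23.844 mol; at 72.94% yield, n(CO) = 17.392 mol.
Step 2 (CO:Cu = 1:1): theoretical n(Cu) = 17.392 mol, so theoretical mass = 17.392 × 63.55 = 1105.3 g.
At 59.80% yield, actual mass of Cu = 1105.3 × 0.5980 = 660.95 g.

660.9 g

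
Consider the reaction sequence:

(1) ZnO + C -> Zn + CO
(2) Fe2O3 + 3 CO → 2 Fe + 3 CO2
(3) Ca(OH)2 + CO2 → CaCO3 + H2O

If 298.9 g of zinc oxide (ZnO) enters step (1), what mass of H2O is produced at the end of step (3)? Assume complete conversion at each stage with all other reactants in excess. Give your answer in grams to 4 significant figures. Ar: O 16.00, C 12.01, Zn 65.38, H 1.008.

M(ZnO) = 65.38 + 16.00 = 81.38 g/mol.
M(H2O) = 2(1.008) + 16.00 = 18.016 g/mol.
n(ZnO) = 298.9 / 81.38 = 3.6729 mol.
Reaction (1): ZnO→CO ratio 1:1 ⇒ n(CO) = 3.6729 mol.
Reaction (2): CO→CO2 ratio 3:3 ⇒ n(CO2) = 3.6729 mol.
Reaction (3): CO2→H2O ratio 1:1 ⇒ n(H2O) = 3.6729 mol.
Mass of H2O = 3.6729 × 18.016 = 66.171 g.

66.17 g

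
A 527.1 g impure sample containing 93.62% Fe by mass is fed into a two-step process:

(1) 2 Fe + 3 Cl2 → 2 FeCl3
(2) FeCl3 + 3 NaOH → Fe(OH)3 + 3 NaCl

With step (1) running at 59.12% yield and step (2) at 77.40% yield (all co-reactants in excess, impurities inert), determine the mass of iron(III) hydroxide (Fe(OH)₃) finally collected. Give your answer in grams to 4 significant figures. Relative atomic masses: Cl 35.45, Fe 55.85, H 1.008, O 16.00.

432.1 g

Pure Fe = 527.1 × 0.9362 = 493.47 g.
M(Fe) = 55.85 g/mol.
M(Fe(OH)3) = 55.85 + 3(16.00) + 3(1.008) = 106.874 g/mol.
n(Fe) = 493.47 / 55.85 = 8.8356 mol.
Step 1 (Fe:FeCl3 = 2:2): theoretical n(FeCl3) = 8.8356 mol; at 59.12% yield, n(FeCl3) = 5.2236 mol.
Step 2 (FeCl3:Fe(OH)3 = 1:1): theoretical n(Fe(OH)3) = 5.2236 mol, so theoretical mass = 5.2236 × 106.874 = 558.27 g.
At 77.40% yield, actual mass of Fe(OH)3 = 558.27 × 0.7740 = 432.10 g.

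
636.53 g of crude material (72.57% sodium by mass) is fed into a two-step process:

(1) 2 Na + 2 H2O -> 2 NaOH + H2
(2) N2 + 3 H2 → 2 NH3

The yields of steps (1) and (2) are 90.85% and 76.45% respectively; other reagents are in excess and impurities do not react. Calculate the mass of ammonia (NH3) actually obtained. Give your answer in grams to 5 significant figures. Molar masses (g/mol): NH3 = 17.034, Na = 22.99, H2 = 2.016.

79.238 g

Pure Na = 636.53 × 0.7257 = 461.930 g.
n(Na) = 461.930 / 22.99 = 20.0926 mol.
Step 1 (Na:H2 = 2:1): theoretical n(H2) = 10.0463 mol; at 90.85% yield, n(H2) = 9.12708 mol.
Step 2 (H2:NH3 = 3:2): theoretical n(NH3) = 6.08472 mol, so theoretical mass = 6.08472 × 17.034 = 103.647 g.
At 76.45% yield, actual mass of NH3 = 103.647 × 0.7645 = 79.2382 g.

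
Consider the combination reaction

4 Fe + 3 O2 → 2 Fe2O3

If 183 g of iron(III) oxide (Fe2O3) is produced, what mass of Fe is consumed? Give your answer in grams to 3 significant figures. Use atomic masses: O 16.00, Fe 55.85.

128 g

M(Fe2O3) = 2(55.85) + 3(16.00) = 159.70 g/mol.
M(Fe) = 55.85 g/mol.
n(Fe2O3) = 183.0 g / 159.70 g/mol = 1.146 mol.
From the equation the Fe2O3:Fe mole ratio is 2:4, so n(Fe) = 1.146 × 4/2 = 2.292 mol.
Mass of Fe = 2.292 mol × 55.85 g/mol = 128.0 g.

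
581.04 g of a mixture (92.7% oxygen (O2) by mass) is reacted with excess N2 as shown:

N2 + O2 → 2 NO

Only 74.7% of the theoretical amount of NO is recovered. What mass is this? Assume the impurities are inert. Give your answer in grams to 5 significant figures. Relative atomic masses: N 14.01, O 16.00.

Pure O2 available = 581.04 g × 0.927 = 538.624 g.
M(O2) = 2(16.00) = 32.00 g/mol.
M(NO) = 14.01 + 16.00 = 30.01 g/mol.
n(O2) = 538.624 g / 32.00 g/mol = 16.8320 mol.
From the equation the O2:NO mole ratio is 1:2, so n(NO) = 16.8320 × 2/1 = 33.6640 mol.
Mass of NO = 33.6640 mol × 30.01 g/mol = 1010.26 g.
Actual mass collected = 1010.26 g × 0.747 = 754.662 g.

754.66 g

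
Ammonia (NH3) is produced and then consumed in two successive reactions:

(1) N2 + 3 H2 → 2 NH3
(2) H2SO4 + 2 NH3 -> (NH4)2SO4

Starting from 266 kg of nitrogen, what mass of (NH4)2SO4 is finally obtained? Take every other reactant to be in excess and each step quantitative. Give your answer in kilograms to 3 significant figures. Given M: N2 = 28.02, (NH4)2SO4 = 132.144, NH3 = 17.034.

266 kg = 266000 g.
n(N2) = 266000 / 28.02 = 9493 mol.
Step 1 gives a 1:2 ratio of N2 to NH3, so n(NH3) = 18990 mol.
In step 2 the NH3:(NH4)2SO4 ratio is 2:1, so n((NH4)2SO4) = 9493 mol.
Mass of (NH4)2SO4 = 9493 × 132.144 = 1.254 × 10^6 g = 1250 kg.

1250 kg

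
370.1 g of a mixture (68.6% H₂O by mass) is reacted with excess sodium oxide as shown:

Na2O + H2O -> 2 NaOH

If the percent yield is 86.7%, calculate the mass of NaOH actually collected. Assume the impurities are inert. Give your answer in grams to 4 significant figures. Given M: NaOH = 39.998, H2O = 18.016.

Pure H2O available = 370.1 g × 0.686 = 253.89 g.
n(H2O) = 253.89 g / 18.016 g/mol = 14.092 mol.
From the equation the H2O:NaOH mole ratio is 1:2, so n(NaOH) = 14.092 × 2/1 = 28.185 mol.
Mass of NaOH = 28.185 mol × 39.998 g/mol = 1127.3 g.
Actual mass collected = 1127.3 g × 0.867 = 977.40 g.

977.4 g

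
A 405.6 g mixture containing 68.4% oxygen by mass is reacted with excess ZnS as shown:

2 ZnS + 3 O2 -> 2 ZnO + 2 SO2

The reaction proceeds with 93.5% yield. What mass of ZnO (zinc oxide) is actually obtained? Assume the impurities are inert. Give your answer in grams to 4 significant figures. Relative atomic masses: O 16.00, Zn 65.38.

439.8 g

Pure O2 available = 405.6 g × 0.684 = 277.43 g.
M(O2) = 2(16.00) = 32.00 g/mol.
M(ZnO) = 65.38 + 16.00 = 81.38 g/mol.
n(O2) = 277.43 g / 32.00 g/mol = 8.6697 mol.
From the equation the O2:ZnO mole ratio is 3:2, so n(ZnO) = 8.6697 × 2/3 = 5.7798 mol.
Mass of ZnO = 5.7798 mol × 81.38 g/mol = 470.36 g.
Actual mass collected = 470.36 g × 0.935 = 439.79 g.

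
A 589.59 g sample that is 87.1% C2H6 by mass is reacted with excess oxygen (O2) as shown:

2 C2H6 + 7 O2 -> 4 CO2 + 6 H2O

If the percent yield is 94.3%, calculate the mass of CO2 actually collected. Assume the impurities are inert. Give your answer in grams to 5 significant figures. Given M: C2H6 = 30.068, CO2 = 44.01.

Pure C2H6 available = 589.59 g × 0.871 = 513.533 g.
n(C2H6) = 513.533 g / 30.068 g/mol = 17.0791 mol.
From the equation the C2H6:CO2 mole ratio is 2:4, so n(CO2) = 17.0791 × 4/2 = 34.1581 mol.
Mass of CO2 = 34.1581 mol × 44.01 g/mol = 1503.30 g.
Actual mass collected = 1503.30 g × 0.943 = 1417.61 g.

1417.6 g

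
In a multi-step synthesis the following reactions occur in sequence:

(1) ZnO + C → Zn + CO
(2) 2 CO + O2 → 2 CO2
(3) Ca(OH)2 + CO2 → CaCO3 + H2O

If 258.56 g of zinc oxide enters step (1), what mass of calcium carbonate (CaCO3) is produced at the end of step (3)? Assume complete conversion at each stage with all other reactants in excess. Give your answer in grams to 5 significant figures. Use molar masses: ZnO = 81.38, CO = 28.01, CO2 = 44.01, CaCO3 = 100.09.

318.01 g

n(ZnO) = 258.56 / 81.38 = 3.17719 mol.
Reaction (1): ZnO→CO ratio 1:1 ⇒ n(CO) = 3.17719 mol.
Reaction (2): CO→CO2 ratio 2:2 ⇒ n(CO2) = 3.17719 mol.
Reaction (3): CO2→CaCO3 ratio 1:1 ⇒ n(CaCO3) = 3.17719 mol.
Mass of CaCO3 = 3.17719 × 100.09 = 318.005 g.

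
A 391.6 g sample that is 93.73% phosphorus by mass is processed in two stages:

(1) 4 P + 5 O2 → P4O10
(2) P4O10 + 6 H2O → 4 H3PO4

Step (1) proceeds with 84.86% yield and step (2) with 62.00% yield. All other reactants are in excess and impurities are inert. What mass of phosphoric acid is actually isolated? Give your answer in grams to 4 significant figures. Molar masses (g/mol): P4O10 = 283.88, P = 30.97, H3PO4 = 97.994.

611.0 g

Pure P = 391.6 × 0.9373 = 367.05 g.
n(P) = 367.05 / 30.97 = 11.852 mol.
Step 1 (P:P4O10 = 4:1): theoretical n(P4O10) = 2.9629 mol; at 84.86% yield, n(P4O10) = 2.5143 mol.
Step 2 (P4O10:H3PO4 = 1:4): theoretical n(H3PO4) = 10.057 mol, so theoretical mass = 10.057 × 97.994 = 985.56 g.
At 62.00% yield, actual mass of H3PO4 = 985.56 × 0.6200 = 611.05 g.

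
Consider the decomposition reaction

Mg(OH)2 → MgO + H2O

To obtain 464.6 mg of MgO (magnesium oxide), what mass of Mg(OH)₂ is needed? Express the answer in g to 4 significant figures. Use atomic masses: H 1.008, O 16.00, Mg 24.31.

0.6722 g

M(MgO) = 24.31 + 16.00 = 40.31 g/mol.
M(Mg(OH)2) = 24.31 + 2(16.00) + 2(1.008) = 58.326 g/mol.
Convert: 464.6 mg = 0.46460 g.
n(MgO) = 0.46460 g / 40.31 g/mol = 0.011526 mol.
From the equation the MgO:Mg(OH)2 mole ratio is 1:1, so n(Mg(OH)2) = 0.011526 × 1/1 = 0.011526 mol.
Mass of Mg(OH)2 = 0.011526 mol × 58.326 g/mol = 0.67225 g.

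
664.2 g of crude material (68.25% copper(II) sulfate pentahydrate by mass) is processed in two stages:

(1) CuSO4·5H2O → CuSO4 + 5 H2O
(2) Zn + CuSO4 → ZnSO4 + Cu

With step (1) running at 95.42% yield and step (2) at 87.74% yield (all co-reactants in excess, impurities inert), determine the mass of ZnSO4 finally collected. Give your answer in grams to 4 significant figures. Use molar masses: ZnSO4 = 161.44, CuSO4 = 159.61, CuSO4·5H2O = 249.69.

245.4 g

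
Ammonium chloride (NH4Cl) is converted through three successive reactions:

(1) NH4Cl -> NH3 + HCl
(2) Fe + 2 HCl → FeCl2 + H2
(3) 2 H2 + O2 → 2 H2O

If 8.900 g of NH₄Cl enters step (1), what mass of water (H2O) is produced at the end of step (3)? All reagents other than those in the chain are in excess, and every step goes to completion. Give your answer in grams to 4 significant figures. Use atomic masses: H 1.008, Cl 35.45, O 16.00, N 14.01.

M(NH4Cl) = 14.01 + 4(1.008) + 35.45 = 53.492 g/mol.
M(H2O) = 2(1.008) + 16.00 = 18.016 g/mol.
n(NH4Cl) = 8.900 / 53.492 = 0.16638 mol.
Reaction (1): NH4Cl→HCl ratio 1:1 ⇒ n(HCl) = 0.16638 mol.
Reaction (2): HCl→H2 ratio 2:1 ⇒ n(H2) = 0.083190 mol.
Reaction (3): H2→H2O ratio 2:2 ⇒ n(H2O) = 0.083190 mol.
Mass of H2O = 0.083190 × 18.016 = 1.4988 g.

1.499 g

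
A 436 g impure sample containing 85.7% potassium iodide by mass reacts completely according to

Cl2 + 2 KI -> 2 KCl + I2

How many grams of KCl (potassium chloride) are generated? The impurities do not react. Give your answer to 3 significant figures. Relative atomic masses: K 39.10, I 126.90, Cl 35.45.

168 g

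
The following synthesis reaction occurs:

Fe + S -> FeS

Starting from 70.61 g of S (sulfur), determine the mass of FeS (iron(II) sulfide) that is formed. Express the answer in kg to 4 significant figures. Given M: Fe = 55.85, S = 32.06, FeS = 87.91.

0.1936 kg

n(S) = 70.610 g / 32.06 g/mol = 2.2024 mol.
From the equation the S:FeS mole ratio is 1:1, so n(FeS) = 2.2024 × 1/1 = 2.2024 mol.
Mass of FeS = 2.2024 mol × 87.91 g/mol = 193.62 g.
Converting to kg: 193.62 g = 0.1936 kg.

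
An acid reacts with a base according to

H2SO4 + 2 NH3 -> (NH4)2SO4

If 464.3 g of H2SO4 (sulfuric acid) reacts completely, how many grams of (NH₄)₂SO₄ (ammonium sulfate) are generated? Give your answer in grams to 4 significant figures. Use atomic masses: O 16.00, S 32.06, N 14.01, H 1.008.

625.6 g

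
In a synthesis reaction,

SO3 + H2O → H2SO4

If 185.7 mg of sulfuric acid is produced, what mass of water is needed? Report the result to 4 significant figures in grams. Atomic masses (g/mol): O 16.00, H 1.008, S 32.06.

M(H2SO4) = 2(1.008) + 32.06 + 4(16.00) = 98.076 g/mol.
M(H2O) = 2(1.008) + 16.00 = 18.016 g/mol.
Convert: 185.7 mg = 0.18570 g.
n(H2SO4) = 0.18570 g / 98.076 g/mol = 0.0018934 mol.
From the equation the H2SO4:H2O mole ratio is 1:1, so n(H2O) = 0.0018934 × 1/1 = 0.0018934 mol.
Mass of H2O = 0.0018934 mol × 18.016 g/mol = 0.034112 g.

0.03411 g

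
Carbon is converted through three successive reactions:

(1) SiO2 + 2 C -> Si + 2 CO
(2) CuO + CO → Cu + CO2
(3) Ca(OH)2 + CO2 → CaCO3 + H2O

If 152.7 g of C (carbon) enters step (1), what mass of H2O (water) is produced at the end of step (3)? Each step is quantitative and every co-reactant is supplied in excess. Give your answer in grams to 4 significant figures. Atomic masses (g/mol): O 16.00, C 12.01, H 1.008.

M(C) = 12.01 g/mol.
M(H2O) = 2(1.008) + 16.00 = 18.016 g/mol.
n(C) = 152.7 / 12.01 = 12.714 mol.
Reaction (1): C→CO ratio 2:2 ⇒ n(CO) = 12.714 mol.
Reaction (2): CO→CO2 ratio 1:1 ⇒ n(CO2) = 12.714 mol.
Reaction (3): CO2→H2O ratio 1:1 ⇒ n(H2O) = 12.714 mol.
Mass of H2O = 12.714 × 18.016 = 229.06 g.

229.1 g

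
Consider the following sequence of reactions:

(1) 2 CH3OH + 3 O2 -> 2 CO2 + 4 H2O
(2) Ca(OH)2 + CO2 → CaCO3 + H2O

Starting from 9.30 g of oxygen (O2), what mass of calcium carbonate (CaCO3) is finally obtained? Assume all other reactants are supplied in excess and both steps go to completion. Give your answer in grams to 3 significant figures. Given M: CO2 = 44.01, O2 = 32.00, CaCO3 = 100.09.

19.4 g

n(O2) = 9.300 / 32.00 = 0.2906 mol.
Step 1 gives a 3:2 ratio of O2 to CO2, so n(CO2) = 0.1938 mol.
In step 2 the CO2:CaCO3 ratio is 1:1, so n(CaCO3) = 0.1938 mol.
Mass of CaCO3 = 0.1938 × 100.09 = 19.39 g.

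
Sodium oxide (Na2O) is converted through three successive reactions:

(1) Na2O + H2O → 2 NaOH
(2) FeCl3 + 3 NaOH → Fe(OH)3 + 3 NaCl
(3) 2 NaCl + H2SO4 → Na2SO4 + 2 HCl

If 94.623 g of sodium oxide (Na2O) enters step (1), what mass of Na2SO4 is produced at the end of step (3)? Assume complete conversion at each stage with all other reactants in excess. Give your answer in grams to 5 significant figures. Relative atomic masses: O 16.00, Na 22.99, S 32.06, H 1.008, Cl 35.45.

M(Na2O) = 2(22.99) + 16.00 = 61.98 g/mol.
M(Na2SO4) = 2(22.99) + 32.06 + 4(16.00) = 142.04 g/mol.
n(Na2O) = 94.623 / 61.98 = 1.52667 mol.
Reaction (1): Na2O→NaOH ratio 1:2 ⇒ n(NaOH) = 3.05334 mol.
Reaction (2): NaOH→NaCl ratio 3:3 ⇒ n(NaCl) = 3.05334 mol.
Reaction (3): NaCl→Na2SO4 ratio 2:1 ⇒ n(Na2SO4) = 1.52667 mol.
Mass of Na2SO4 = 1.52667 × 142.04 = 216.848 g.

216.85 g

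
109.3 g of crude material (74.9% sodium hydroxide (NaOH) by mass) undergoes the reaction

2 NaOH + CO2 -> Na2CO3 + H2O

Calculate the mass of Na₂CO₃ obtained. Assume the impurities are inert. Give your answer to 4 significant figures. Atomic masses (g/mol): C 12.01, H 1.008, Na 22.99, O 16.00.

Mass of pure NaOH = 109.3 g × 0.749 = 81.866 g.
M(NaOH) = 22.99 + 16.00 + 1.008 = 39.998 g/mol.
M(Na2CO3) = 2(22.99) + 12.01 + 3(16.00) = 105.99 g/mol.
n(NaOH) = 81.866 g / 39.998 g/mol = 2.0467 mol.
From the equation the NaOH:Na2CO3 mole ratio is 2:1, so n(Na2CO3) = 2.0467 × 1/2 = 1.0234 mol.
Mass of Na2CO3 = 1.0234 mol × 105.99 g/mol = 108.47 g.

108.5 g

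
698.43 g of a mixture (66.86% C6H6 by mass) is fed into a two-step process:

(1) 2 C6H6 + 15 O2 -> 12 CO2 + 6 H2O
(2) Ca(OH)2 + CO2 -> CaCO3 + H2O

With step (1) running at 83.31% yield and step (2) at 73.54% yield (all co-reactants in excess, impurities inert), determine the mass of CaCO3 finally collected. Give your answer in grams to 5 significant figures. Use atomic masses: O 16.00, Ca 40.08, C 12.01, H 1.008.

2199.7 g

Pure C6H6 = 698.43 × 0.6686 = 466.970 g.
M(C6H6) = 6(12.01) + 6(1.008) = 78.108 g/mol.
M(CaCO3) = 40.08 + 12.01 + 3(16.00) = 100.09 g/mol.
n(C6H6) = 466.970 / 78.108 = 5.97852 mol.
Step 1 (C6H6:CO2 = 2:12): theoretical n(CO2) = 35.8711 mol; at 83.31% yield, n(CO2) = 29.8842 mol.
Step 2 (CO2:CaCO3 = 1:1): theoretical n(CaCO3) = 29.8842 mol, so theoretical mass = 29.8842 × 100.09 = 2991.11 g.
At 73.54% yield, actual mass of CaCO3 = 2991.11 × 0.7354 = 2199.66 g.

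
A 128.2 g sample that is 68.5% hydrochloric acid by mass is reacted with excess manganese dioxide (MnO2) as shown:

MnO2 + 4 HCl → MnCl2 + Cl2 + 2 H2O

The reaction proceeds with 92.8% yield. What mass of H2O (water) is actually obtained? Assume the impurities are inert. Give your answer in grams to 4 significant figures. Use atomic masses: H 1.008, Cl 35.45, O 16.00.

20.14 g

Pure HCl available = 128.2 g × 0.685 = 87.817 g.
M(HCl) = 1.008 + 35.45 = 36.458 g/mol.
M(H2O) = 2(1.008) + 16.00 = 18.016 g/mol.
n(HCl) = 87.817 g / 36.458 g/mol = 2.4087 mol.
From the equation the HCl:H2O mole ratio is 4:2, so n(H2O) = 2.4087 × 2/4 = 1.2044 mol.
Mass of H2O = 1.2044 mol × 18.016 g/mol = 21.698 g.
Actual mass collected = 21.698 g × 0.928 = 20.135 g.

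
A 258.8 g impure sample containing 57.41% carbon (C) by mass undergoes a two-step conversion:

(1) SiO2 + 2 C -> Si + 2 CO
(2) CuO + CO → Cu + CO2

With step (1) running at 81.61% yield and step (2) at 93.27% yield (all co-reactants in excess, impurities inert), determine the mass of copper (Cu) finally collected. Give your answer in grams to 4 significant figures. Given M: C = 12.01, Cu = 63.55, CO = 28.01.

Pure C = 258.8 × 0.5741 = 148.58 g.
n(C) = 148.58 / 12.01 = 12.371 mol.
Step 1 (C:CO = 2:2): theoretical n(CO) = 12.371 mol; at 81.61% yield, n(CO) = 10.096 mol.
Step 2 (CO:Cu = 1:1): theoretical n(Cu) = 10.096 mol, so theoretical mass = 10.096 × 63.55 = 641.61 g.
At 93.27% yield, actual mass of Cu = 641.61 × 0.9327 = 598.42 g.

598.4 g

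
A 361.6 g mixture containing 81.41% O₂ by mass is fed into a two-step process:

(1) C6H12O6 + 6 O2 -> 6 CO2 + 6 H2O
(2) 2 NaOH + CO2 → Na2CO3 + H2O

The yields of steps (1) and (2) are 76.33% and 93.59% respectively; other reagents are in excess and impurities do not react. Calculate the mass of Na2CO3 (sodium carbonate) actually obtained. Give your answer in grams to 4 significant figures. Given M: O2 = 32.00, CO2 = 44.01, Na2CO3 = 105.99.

Pure O2 = 361.6 × 0.8141 = 294.38 g.
n(O2) = 294.38 / 32.00 = 9.1993 mol.
Step 1 (O2:CO2 = 6:6): theoretical n(CO2) = 9.1993 mol; at 76.33% yield, n(CO2) = 7.0218 mol.
Step 2 (CO2:Na2CO3 = 1:1): theoretical n(Na2CO3) = 7.0218 mol, so theoretical mass = 7.0218 × 105.99 = 744.25 g.
At 93.59% yield, actual mass of Na2CO3 = 744.25 × 0.9359 = 696.54 g.

696.5 g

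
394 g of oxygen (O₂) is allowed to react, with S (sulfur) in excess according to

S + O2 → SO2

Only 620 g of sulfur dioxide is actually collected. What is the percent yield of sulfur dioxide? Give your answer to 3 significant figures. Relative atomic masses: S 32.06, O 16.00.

78.6 %

M(O2) = 2(16.00) = 32.00 g/mol.
M(SO2) = 32.06 + 2(16.00) = 64.06 g/mol.
n(O2) = 394.0 g / 32.00 g/mol = 12.31 mol.
From the equation the O2:SO2 mole ratio is 1:1, so n(SO2) = 12.31 × 1/1 = 12.31 mol.
Mass of SO2 = 12.31 mol × 64.06 g/mol = 788.7 g.
This is the theoretical yield. Percent yield = 620 g / 788.7 g × 100% = 78.61%.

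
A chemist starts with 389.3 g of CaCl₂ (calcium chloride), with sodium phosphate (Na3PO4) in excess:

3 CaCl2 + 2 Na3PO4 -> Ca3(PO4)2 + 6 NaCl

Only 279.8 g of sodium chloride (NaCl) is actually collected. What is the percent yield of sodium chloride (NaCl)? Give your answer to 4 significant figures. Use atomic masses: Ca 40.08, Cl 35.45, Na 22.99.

68.24 %

M(CaCl2) = 40.08 + 2(35.45) = 110.98 g/mol.
M(NaCl) = 22.99 + 35.45 = 58.44 g/mol.
n(CaCl2) = 389.30 g / 110.98 g/mol = 3.5078 mol.
From the equation the CaCl2:NaCl mole ratio is 3:6, so n(NaCl) = 3.5078 × 6/3 = 7.0157 mol.
Mass of NaCl = 7.0157 mol × 58.44 g/mol = 410.00 g.
This is the theoretical yield. Percent yield = 279.8 g / 410.00 g × 100% = 68.245%.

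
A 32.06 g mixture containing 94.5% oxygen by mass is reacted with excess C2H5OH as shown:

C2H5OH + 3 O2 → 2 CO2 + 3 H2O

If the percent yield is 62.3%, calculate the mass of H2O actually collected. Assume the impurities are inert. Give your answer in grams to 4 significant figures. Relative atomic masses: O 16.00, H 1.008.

10.63 g

Pure O2 available = 32.06 g × 0.945 = 30.297 g.
M(O2) = 2(16.00) = 32.00 g/mol.
M(H2O) = 2(1.008) + 16.00 = 18.016 g/mol.
n(O2) = 30.297 g / 32.00 g/mol = 0.94677 mol.
From the equation the O2:H2O mole ratio is 3:3, so n(H2O) = 0.94677 × 3/3 = 0.94677 mol.
Mass of H2O = 0.94677 mol × 18.016 g/mol = 17.057 g.
Actual mass collected = 17.057 g × 0.623 = 10.627 g.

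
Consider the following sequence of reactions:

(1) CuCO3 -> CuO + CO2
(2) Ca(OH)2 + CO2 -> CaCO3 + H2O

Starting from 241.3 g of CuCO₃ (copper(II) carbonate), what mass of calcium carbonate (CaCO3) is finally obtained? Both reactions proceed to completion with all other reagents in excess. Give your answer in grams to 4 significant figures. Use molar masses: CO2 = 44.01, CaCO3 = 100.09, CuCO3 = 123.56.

195.5 g

n(CuCO3) = 241.30 / 123.56 = 1.9529 mol.
Step 1 gives a 1:1 ratio of CuCO3 to CO2, so n(CO2) = 1.9529 mol.
In step 2 the CO2:CaCO3 ratio is 1:1, so n(CaCO3) = 1.9529 mol.
Mass of CaCO3 = 1.9529 × 100.09 = 195.47 g.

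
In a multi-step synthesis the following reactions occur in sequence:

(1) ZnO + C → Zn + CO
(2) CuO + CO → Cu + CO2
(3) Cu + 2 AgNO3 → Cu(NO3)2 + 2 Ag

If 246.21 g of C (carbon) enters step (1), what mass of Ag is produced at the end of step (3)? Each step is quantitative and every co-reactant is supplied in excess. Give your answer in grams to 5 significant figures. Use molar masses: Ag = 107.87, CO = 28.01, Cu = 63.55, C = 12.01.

4422.8 g

n(C) = 246.21 / 12.01 = 20.5004 mol.
Reaction (1): C→CO ratio 1:1 ⇒ n(CO) = 20.5004 mol.
Reaction (2): CO→Cu ratio 1:1 ⇒ n(Cu) = 20.5004 mol.
Reaction (3): Cu→Ag ratio 1:2 ⇒ n(Ag) = 41.0008 mol.
Mass of Ag = 41.0008 × 107.87 = 4422.76 g.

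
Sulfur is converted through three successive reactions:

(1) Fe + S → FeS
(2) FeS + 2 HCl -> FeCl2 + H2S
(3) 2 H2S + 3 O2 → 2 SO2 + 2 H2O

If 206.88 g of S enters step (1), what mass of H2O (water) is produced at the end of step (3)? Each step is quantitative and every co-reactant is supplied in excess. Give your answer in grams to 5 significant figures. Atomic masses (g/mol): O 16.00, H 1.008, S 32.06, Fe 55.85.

M(S) = 32.06 g/mol.
M(H2O) = 2(1.008) + 16.00 = 18.016 g/mol.
n(S) = 206.88 / 32.06 = 6.45290 mol.
Reaction (1): S→FeS ratio 1:1 ⇒ n(FeS) = 6.45290 mol.
Reaction (2): FeS→H2S ratio 1:1 ⇒ n(H2S) = 6.45290 mol.
Reaction (3): H2S→H2O ratio 2:2 ⇒ n(H2O) = 6.45290 mol.
Mass of H2O = 6.45290 × 18.016 = 116.255 g.

116.26 g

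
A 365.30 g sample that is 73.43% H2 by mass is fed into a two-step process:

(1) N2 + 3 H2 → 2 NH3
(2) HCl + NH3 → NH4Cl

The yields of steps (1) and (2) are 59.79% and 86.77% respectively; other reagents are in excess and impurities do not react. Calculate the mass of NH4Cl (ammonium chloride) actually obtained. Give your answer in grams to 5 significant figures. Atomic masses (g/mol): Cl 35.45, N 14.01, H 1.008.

2461.7 g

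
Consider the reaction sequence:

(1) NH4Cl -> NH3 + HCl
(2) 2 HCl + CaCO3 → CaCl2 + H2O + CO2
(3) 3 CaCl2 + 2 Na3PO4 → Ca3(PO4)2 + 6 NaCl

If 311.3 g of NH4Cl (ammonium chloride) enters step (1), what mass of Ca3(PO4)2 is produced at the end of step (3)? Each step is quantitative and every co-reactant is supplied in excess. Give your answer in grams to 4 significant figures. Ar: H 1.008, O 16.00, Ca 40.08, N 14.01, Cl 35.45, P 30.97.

300.9 g

M(NH4Cl) = 14.01 + 4(1.008) + 35.45 = 53.492 g/mol.
M(Ca3(PO4)2) = 3(40.08) + 2(30.97) + 8(16.00) = 310.18 g/mol.
n(NH4Cl) = 311.3 / 53.492 = 5.8196 mol.
Reaction (1): NH4Cl→HCl ratio 1:1 ⇒ n(HCl) = 5.8196 mol.
Reaction (2): HCl→CaCl2 ratio 2:1 ⇒ n(CaCl2) = 2.9098 mol.
Reaction (3): CaCl2→Ca3(PO4)2 ratio 3:1 ⇒ n(Ca3(PO4)2) = 0.96993 mol.
Mass of Ca3(PO4)2 = 0.96993 × 310.18 = 300.85 g.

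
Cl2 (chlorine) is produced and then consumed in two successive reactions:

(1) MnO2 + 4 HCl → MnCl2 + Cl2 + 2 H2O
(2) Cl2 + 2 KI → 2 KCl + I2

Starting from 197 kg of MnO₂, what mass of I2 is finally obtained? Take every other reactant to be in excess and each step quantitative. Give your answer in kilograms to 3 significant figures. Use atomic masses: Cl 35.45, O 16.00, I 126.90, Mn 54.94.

M(MnO2) = 54.94 + 2(16.00) = 86.94 g/mol.
M(I2) = 2(126.90) = 253.80 g/mol.
197 kg = 197000 g.
n(MnO2) = 197000 / 86.94 = 2266 mol.
Step 1 gives a 1:1 ratio of MnO2 to Cl2, so n(Cl2) = 2266 mol.
In step 2 the Cl2:I2 ratio is 1:1, so n(I2) = 2266 mol.
Mass of I2 = 2266 × 253.80 = 575100 g = 575 kg.

575 kg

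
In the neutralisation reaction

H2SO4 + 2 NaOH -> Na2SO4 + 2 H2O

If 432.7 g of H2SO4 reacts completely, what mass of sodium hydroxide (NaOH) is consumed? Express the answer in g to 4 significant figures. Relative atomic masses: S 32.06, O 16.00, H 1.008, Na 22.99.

M(H2SO4) = 2(1.008) + 32.06 + 4(16.00) = 98.076 g/mol.
M(NaOH) = 22.99 + 16.00 + 1.008 = 39.998 g/mol.
n(H2SO4) = 432.70 g / 98.076 g/mol = 4.4119 mol.
From the equation the H2SO4:NaOH mole ratio is 1:2, so n(NaOH) = 4.4119 × 2/1 = 8.8238 mol.
Mass of NaOH = 8.8238 mol × 39.998 g/mol = 352.93 g.

352.9 g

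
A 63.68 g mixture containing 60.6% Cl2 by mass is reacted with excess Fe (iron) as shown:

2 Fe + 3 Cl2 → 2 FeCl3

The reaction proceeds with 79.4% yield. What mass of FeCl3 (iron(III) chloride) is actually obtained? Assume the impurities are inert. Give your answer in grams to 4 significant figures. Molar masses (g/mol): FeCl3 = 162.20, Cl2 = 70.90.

46.73 g

Pure Cl2 available = 63.68 g × 0.606 = 38.590 g.
n(Cl2) = 38.590 g / 70.90 g/mol = 0.54429 mol.
From the equation the Cl2:FeCl3 mole ratio is 3:2, so n(FeCl3) = 0.54429 × 2/3 = 0.36286 mol.
Mass of FeCl3 = 0.36286 mol × 162.20 g/mol = 58.856 g.
Actual mass collected = 58.856 g × 0.794 = 46.731 g.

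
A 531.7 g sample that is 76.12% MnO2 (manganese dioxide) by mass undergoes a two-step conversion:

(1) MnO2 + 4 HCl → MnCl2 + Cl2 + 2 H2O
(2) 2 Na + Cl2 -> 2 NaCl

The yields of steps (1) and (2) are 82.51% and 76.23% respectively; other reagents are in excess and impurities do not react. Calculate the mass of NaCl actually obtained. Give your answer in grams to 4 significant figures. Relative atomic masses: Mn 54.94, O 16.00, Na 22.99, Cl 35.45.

342.2 g

Pure MnO2 = 531.7 × 0.7612 = 404.73 g.
M(MnO2) = 54.94 + 2(16.00) = 86.94 g/mol.
M(NaCl) = 22.99 + 35.45 = 58.44 g/mol.
n(MnO2) = 404.73 / 86.94 = 4.6553 mol.
Step 1 (MnO2:Cl2 = 1:1): theoretical n(Cl2) = 4.6553 mol; at 82.51% yield, n(Cl2) = 3.8411 mol.
Step 2 (Cl2:NaCl = 1:2): theoretical n(NaCl) = 7.6821 mol, so theoretical mass = 7.6821 × 58.44 = 448.94 g.
At 76.23% yield, actual mass of NaCl = 448.94 × 0.7623 = 342.23 g.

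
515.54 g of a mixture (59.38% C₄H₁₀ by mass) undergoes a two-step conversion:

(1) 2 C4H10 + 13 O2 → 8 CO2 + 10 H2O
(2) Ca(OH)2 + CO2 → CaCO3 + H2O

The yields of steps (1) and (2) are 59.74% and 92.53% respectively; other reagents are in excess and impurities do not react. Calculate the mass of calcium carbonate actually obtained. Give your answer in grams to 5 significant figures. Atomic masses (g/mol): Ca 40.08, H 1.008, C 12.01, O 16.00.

1165.7 g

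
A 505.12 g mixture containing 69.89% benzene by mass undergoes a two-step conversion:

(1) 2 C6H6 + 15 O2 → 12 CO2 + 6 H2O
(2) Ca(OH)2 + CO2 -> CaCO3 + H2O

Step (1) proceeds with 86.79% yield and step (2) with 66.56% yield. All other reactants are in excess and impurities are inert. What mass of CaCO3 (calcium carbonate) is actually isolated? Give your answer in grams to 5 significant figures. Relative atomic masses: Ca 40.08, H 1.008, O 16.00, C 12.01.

1568.0 g

Pure C6H6 = 505.12 × 0.6989 = 353.028 g.
M(C6H6) = 6(12.01) + 6(1.008) = 78.108 g/mol.
M(CaCO3) = 40.08 + 12.01 + 3(16.00) = 100.09 g/mol.
n(C6H6) = 353.028 / 78.108 = 4.51975 mol.
Step 1 (C6H6:CO2 = 2:12): theoretical n(CO2) = 27.1185 mol; at 86.79% yield, n(CO2) = 23.5361 mol.
Step 2 (CO2:CaCO3 = 1:1): theoretical n(CaCO3) = 23.5361 mol, so theoretical mass = 23.5361 × 100.09 = 2355.73 g.
At 66.56% yield, actual mass of CaCO3 = 2355.73 × 0.6656 = 1567.97 g.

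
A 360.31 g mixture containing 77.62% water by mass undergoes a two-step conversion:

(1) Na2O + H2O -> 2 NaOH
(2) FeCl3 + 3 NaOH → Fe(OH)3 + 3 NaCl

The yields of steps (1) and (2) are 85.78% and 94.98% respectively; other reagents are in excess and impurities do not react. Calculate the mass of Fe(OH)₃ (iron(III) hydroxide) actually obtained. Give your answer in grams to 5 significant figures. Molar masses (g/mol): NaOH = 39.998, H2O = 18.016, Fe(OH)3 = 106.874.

Pure H2O = 360.31 × 0.7762 = 279.673 g.
n(H2O) = 279.673 / 18.016 = 15.5236 mol.
Step 1 (H2O:NaOH = 1:2): theoretical n(NaOH) = 31.0471 mol; at 85.78% yield, n(NaOH) = 26.6322 mol.
Step 2 (NaOH:Fe(OH)3 = 3:1): theoretical n(Fe(OH)3) = 8.87741 mol, so theoretical mass = 8.87741 × 106.874 = 948.765 g.
At 94.98% yield, actual mass of Fe(OH)3 = 948.765 × 0.9498 = 901.137 g.

901.14 g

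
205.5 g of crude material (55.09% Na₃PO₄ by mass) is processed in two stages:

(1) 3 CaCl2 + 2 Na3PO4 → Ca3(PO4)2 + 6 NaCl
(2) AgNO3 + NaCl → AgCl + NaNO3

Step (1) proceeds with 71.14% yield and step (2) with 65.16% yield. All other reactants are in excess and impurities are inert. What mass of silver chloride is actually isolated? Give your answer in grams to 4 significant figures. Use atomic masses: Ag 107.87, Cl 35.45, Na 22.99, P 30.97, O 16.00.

137.6 g

Pure Na3PO4 = 205.5 × 0.5509 = 113.21 g.
M(Na3PO4) = 3(22.99) + 30.97 + 4(16.00) = 163.94 g/mol.
M(AgCl) = 107.87 + 35.45 = 143.32 g/mol.
n(Na3PO4) = 113.21 / 163.94 = 0.69056 mol.
Step 1 (Na3PO4:NaCl = 2:6): theoretical n(NaCl) = 2.0717 mol; at 71.14% yield, n(NaCl) = 1.4738 mol.
Step 2 (NaCl:AgCl = 1:1): theoretical n(AgCl) = 1.4738 mol, so theoretical mass = 1.4738 × 143.32 = 211.22 g.
At 65.16% yield, actual mass of AgCl = 211.22 × 0.6516 = 137.63 g.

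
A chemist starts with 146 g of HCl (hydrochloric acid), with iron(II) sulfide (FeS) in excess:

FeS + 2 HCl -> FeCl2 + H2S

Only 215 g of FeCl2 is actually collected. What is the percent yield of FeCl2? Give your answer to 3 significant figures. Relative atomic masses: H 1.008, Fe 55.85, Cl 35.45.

M(HCl) = 1.008 + 35.45 = 36.458 g/mol.
M(FeCl2) = 55.85 + 2(35.45) = 126.75 g/mol.
n(HCl) = 146.0 g / 36.458 g/mol = 4.005 mol.
From the equation the HCl:FeCl2 mole ratio is 2:1, so n(FeCl2) = 4.005 × 1/2 = 2.002 mol.
Mass of FeCl2 = 2.002 mol × 126.75 g/mol = 253.8 g.
This is the theoretical yield. Percent yield = 215 g / 253.8 g × 100% = 84.72%.

84.7 %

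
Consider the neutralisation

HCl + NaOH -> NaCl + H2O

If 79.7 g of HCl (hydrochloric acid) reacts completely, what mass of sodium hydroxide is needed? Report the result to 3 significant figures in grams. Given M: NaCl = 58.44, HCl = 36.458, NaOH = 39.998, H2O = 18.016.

87.4 g

n(HCl) = 79.70 g / 36.458 g/mol = 2.186 mol.
From the equation the HCl:NaOH mole ratio is 1:1, so n(NaOH) = 2.186 × 1/1 = 2.186 mol.
Mass of NaOH = 2.186 mol × 39.998 g/mol = 87.44 g.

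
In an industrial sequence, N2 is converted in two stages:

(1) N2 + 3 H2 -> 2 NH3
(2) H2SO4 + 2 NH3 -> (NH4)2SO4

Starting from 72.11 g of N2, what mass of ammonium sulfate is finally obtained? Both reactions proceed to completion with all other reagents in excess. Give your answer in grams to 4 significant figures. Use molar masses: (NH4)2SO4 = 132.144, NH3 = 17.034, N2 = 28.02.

n(N2) = 72.110 / 28.02 = 2.5735 mol.
Step 1 gives a 1:2 ratio of N2 to NH3, so n(NH3) = 5.1470 mol.
In step 2 the NH3:(NH4)2SO4 ratio is 2:1, so n((NH4)2SO4) = 2.5735 mol.
Mass of (NH4)2SO4 = 2.5735 × 132.144 = 340.08 g.

340.1 g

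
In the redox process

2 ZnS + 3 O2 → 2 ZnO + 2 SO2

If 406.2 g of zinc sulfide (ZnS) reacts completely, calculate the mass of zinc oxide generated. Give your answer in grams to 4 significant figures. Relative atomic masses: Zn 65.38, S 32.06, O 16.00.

339.3 g

M(ZnS) = 65.38 + 32.06 = 97.44 g/mol.
M(ZnO) = 65.38 + 16.00 = 81.38 g/mol.
n(ZnS) = 406.20 g / 97.44 g/mol = 4.1687 mol.
From the equation the ZnS:ZnO mole ratio is 2:2, so n(ZnO) = 4.1687 × 2/2 = 4.1687 mol.
Mass of ZnO = 4.1687 mol × 81.38 g/mol = 339.25 g.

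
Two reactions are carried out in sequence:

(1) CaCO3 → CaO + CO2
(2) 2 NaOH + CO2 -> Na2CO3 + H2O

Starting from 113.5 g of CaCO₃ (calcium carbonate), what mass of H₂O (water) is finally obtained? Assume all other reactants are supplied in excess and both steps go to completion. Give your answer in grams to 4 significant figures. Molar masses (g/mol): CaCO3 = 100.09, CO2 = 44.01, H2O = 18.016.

20.43 g

n(CaCO3) = 113.50 / 100.09 = 1.1340 mol.
Step 1 gives a 1:1 ratio of CaCO3 to CO2, so n(CO2) = 1.1340 mol.
In step 2 the CO2:H2O ratio is 1:1, so n(H2O) = 1.1340 mol.
Mass of H2O = 1.1340 × 18.016 = 20.430 g.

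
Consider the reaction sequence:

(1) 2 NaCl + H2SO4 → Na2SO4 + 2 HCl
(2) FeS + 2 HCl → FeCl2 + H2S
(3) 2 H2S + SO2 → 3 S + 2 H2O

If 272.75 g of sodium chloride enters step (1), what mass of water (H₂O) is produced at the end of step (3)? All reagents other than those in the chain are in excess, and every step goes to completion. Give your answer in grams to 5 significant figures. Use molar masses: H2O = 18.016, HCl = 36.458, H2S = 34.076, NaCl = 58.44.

n(NaCl) = 272.75 / 58.44 = 4.66718 mol.
Reaction (1): NaCl→HCl ratio 2:2 ⇒ n(HCl) = 4.66718 mol.
Reaction (2): HCl→H2S ratio 2:1 ⇒ n(H2S) = 2.33359 mol.
Reaction (3): H2S→H2O ratio 2:2 ⇒ n(H2O) = 2.33359 mol.
Mass of H2O = 2.33359 × 18.016 = 42.0420 g.

42.042 g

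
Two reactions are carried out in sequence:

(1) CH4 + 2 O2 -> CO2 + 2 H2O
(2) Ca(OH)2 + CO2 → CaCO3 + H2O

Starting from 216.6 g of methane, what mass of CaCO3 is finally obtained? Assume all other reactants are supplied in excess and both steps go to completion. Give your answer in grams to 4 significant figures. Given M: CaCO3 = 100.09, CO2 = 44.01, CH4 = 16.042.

1351 g

n(CH4) = 216.60 / 16.042 = 13.502 mol.
Step 1 gives a 1:1 ratio of CH4 to CO2, so n(CO2) = 13.502 mol.
In step 2 the CO2:CaCO3 ratio is 1:1, so n(CaCO3) = 13.502 mol.
Mass of CaCO3 = 13.502 × 100.09 = 1351.4 g.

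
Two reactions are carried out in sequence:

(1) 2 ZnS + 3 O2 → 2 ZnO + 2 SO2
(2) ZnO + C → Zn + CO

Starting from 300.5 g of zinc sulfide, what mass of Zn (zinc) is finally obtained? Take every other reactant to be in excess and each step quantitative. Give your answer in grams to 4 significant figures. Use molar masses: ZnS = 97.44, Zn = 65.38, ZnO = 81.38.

n(ZnS) = 300.50 / 97.44 = 3.0839 mol.
Step 1 gives a 2:2 ratio of ZnS to ZnO, so n(ZnO) = 3.0839 mol.
In step 2 the ZnO:Zn ratio is 1:1, so n(Zn) = 3.0839 mol.
Mass of Zn = 3.0839 × 65.38 = 201.63 g.

201.6 g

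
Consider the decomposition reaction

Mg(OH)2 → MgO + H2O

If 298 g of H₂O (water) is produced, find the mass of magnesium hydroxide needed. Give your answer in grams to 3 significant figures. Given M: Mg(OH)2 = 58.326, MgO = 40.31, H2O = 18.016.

965 g

n(H2O) = 298.0 g / 18.016 g/mol = 16.54 mol.
From the equation the H2O:Mg(OH)2 mole ratio is 1:1, so n(Mg(OH)2) = 16.54 × 1/1 = 16.54 mol.
Mass of Mg(OH)2 = 16.54 mol × 58.326 g/mol = 964.8 g.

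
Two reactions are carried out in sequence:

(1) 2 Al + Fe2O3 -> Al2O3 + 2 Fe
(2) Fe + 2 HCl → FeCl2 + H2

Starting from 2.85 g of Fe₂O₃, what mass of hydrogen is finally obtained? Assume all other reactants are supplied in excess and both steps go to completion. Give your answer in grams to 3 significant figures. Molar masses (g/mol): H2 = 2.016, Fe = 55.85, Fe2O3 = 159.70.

0.0720 g

n(Fe2O3) = 2.850 / 159.70 = 0.01785 mol.
Step 1 gives a 1:2 ratio of Fe2O3 to Fe, so n(Fe) = 0.03569 mol.
In step 2 the Fe:H2 ratio is 1:1, so n(H2) = 0.03569 mol.
Mass of H2 = 0.03569 × 2.016 = 0.07195 g.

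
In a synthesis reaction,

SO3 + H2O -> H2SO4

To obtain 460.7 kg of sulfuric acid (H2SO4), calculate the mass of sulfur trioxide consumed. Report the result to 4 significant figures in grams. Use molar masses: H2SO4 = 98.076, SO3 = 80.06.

Convert: 460.7 kg = 460700 g.
n(H2SO4) = 460700 g / 98.076 g/mol = 4697.4 mol.
From the equation the H2SO4:SO3 mole ratio is 1:1, so n(SO3) = 4697.4 × 1/1 = 4697.4 mol.
Mass of SO3 = 4697.4 mol × 80.06 g/mol = 376070 g.

376100 g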